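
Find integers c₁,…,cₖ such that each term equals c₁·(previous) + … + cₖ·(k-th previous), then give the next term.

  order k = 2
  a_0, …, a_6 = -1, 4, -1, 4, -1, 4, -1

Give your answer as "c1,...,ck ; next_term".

  a_2 = 0·4 + 1·-1 = -1
  a_3 = 0·-1 + 1·4 = 4
  a_4 = 0·4 + 1·-1 = -1
  a_5 = 0·-1 + 1·4 = 4
  a_6 = 0·4 + 1·-1 = -1
  a_7 = 0·-1 + 1·4 = 4

0,1 ; 4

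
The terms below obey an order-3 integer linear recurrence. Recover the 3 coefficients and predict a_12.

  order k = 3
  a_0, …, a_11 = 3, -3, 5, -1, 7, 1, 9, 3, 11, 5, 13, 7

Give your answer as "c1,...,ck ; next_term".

1,1,-1 ; 15

  a_3 = 1·5 + 1·-3 + -1·3 = -1
  a_4 = 1·-1 + 1·5 + -1·-3 = 7
  a_5 = 1·7 + 1·-1 + -1·5 = 1
  a_6 = 1·1 + 1·7 + -1·-1 = 9
  a_7 = 1·9 + 1·1 + -1·7 = 3
  a_8 = 1·3 + 1·9 + -1·1 = 11
  a_9 = 1·11 + 1·3 + -1·9 = 5
  a_10 = 1·5 + 1·11 + -1·3 = 13
  a_11 = 1·13 + 1·5 + -1·11 = 7
  a_12 = 1·7 + 1·13 + -1·5 = 15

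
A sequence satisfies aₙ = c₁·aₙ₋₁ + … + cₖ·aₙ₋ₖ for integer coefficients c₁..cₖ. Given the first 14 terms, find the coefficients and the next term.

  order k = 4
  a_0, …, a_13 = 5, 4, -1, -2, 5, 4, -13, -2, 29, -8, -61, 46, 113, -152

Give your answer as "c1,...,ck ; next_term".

  a_4 = -1·-2 + -2·-1 + -1·4 + 1·5 = 5
  a_5 = -1·5 + -2·-2 + -1·-1 + 1·4 = 4
  a_6 = -1·4 + -2·5 + -1·-2 + 1·-1 = -13
  a_7 = -1·-13 + -2·4 + -1·5 + 1·-2 = -2
  a_8 = -1·-2 + -2·-13 + -1·4 + 1·5 = 29
  a_9 = -1·29 + -2·-2 + -1·-13 + 1·4 = -8
  a_10 = -1·-8 + -2·29 + -1·-2 + 1·-13 = -61
  a_11 = -1·-61 + -2·-8 + -1·29 + 1·-2 = 46
  a_12 = -1·46 + -2·-61 + -1·-8 + 1·29 = 113
  a_13 = -1·113 + -2·46 + -1·-61 + 1·-8 = -152
  a_14 = -1·-152 + -2·113 + -1·46 + 1·-61 = -181

-1,-2,-1,1 ; -181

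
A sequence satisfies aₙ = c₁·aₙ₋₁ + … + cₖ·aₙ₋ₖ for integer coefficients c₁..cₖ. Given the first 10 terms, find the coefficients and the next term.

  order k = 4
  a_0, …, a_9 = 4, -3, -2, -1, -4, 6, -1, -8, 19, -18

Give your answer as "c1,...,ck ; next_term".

  a_4 = -1·-1 + -1·-2 + 1·-3 + -1·4 = -4
  a_5 = -1·-4 + -1·-1 + 1·-2 + -1·-3 = 6
  a_6 = -1·6 + -1·-4 + 1·-1 + -1·-2 = -1
  a_7 = -1·-1 + -1·6 + 1·-4 + -1·-1 = -8
  a_8 = -1·-8 + -1·-1 + 1·6 + -1·-4 = 19
  a_9 = -1·19 + -1·-8 + 1·-1 + -1·6 = -18
  a_10 = -1·-18 + -1·19 + 1·-8 + -1·-1 = -8

-1,-1,1,-1 ; -8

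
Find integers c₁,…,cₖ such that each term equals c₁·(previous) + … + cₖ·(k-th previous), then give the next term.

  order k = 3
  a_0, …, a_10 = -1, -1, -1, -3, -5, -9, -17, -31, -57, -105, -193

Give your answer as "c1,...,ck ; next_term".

1,1,1 ; -355

  a_3 = 1·-1 + 1·-1 + 1·-1 = -3
  a_4 = 1·-3 + 1·-1 + 1·-1 = -5
  a_5 = 1·-5 + 1·-3 + 1·-1 = -9
  a_6 = 1·-9 + 1·-5 + 1·-3 = -17
  a_7 = 1·-17 + 1·-9 + 1·-5 = -31
  a_8 = 1·-31 + 1·-17 + 1·-9 = -57
  a_9 = 1·-57 + 1·-31 + 1·-17 = -105
  a_10 = 1·-105 + 1·-57 + 1·-31 = -193
  a_11 = 1·-193 + 1·-105 + 1·-57 = -355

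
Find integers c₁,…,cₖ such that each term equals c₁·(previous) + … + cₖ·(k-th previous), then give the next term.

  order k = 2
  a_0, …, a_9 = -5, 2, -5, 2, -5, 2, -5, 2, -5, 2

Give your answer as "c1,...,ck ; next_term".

  a_2 = 0·2 + 1·-5 = -5
  a_3 = 0·-5 + 1·2 = 2
  a_4 = 0·2 + 1·-5 = -5
  a_5 = 0·-5 + 1·2 = 2
  a_6 = 0·2 + 1·-5 = -5
  a_7 = 0·-5 + 1·2 = 2
  a_8 = 0·2 + 1·-5 = -5
  a_9 = 0·-5 + 1·2 = 2
  a_10 = 0·2 + 1·-5 = -5

0,1 ; -5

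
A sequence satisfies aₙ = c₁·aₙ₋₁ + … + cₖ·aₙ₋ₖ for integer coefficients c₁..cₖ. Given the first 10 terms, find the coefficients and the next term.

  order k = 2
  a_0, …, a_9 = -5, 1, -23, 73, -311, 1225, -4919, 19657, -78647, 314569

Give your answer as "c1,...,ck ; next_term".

-3,4 ; -1258295

  a_2 = -3·1 + 4·-5 = -23
  a_3 = -3·-23 + 4·1 = 73
  a_4 = -3·73 + 4·-23 = -311
  a_5 = -3·-311 + 4·73 = 1225
  a_6 = -3·1225 + 4·-311 = -4919
  a_7 = -3·-4919 + 4·1225 = 19657
  a_8 = -3·19657 + 4·-4919 = -78647
  a_9 = -3·-78647 + 4·19657 = 314569
  a_10 = -3·314569 + 4·-78647 = -1258295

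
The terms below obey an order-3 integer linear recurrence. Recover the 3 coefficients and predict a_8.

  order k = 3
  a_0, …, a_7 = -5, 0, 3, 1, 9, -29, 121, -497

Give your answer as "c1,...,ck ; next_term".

-3,4,-2 ; 2033

  a_3 = -3·3 + 4·0 + -2·-5 = 1
  a_4 = -3·1 + 4·3 + -2·0 = 9
  a_5 = -3·9 + 4·1 + -2·3 = -29
  a_6 = -3·-29 + 4·9 + -2·1 = 121
  a_7 = -3·121 + 4·-29 + -2·9 = -497
  a_8 = -3·-497 + 4·121 + -2·-29 = 2033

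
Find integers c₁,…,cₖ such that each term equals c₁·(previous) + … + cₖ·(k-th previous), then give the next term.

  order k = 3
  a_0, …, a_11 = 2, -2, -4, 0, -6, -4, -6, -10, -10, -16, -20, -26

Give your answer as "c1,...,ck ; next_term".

  a_3 = 0·-4 + 1·-2 + 1·2 = 0
  a_4 = 0·0 + 1·-4 + 1·-2 = -6
  a_5 = 0·-6 + 1·0 + 1·-4 = -4
  a_6 = 0·-4 + 1·-6 + 1·0 = -6
  a_7 = 0·-6 + 1·-4 + 1·-6 = -10
  a_8 = 0·-10 + 1·-6 + 1·-4 = -10
  a_9 = 0·-10 + 1·-10 + 1·-6 = -16
  a_10 = 0·-16 + 1·-10 + 1·-10 = -20
  a_11 = 0·-20 + 1·-16 + 1·-10 = -26
  a_12 = 0·-26 + 1·-20 + 1·-16 = -36

0,1,1 ; -36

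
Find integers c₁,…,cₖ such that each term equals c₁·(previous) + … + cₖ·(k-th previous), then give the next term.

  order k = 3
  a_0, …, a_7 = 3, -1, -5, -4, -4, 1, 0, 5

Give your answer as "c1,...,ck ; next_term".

0,1,-1 ; -1

  a_3 = 0·-5 + 1·-1 + -1·3 = -4
  a_4 = 0·-4 + 1·-5 + -1·-1 = -4
  a_5 = 0·-4 + 1·-4 + -1·-5 = 1
  a_6 = 0·1 + 1·-4 + -1·-4 = 0
  a_7 = 0·0 + 1·1 + -1·-4 = 5
  a_8 = 0·5 + 1·0 + -1·1 = -1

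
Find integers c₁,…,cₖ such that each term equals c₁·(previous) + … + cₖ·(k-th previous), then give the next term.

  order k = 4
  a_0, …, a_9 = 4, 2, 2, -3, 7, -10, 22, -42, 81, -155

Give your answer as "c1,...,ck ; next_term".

  a_4 = -1·-3 + 1·2 + -1·2 + 1·4 = 7
  a_5 = -1·7 + 1·-3 + -1·2 + 1·2 = -10
  a_6 = -1·-10 + 1·7 + -1·-3 + 1·2 = 22
  a_7 = -1·22 + 1·-10 + -1·7 + 1·-3 = -42
  a_8 = -1·-42 + 1·22 + -1·-10 + 1·7 = 81
  a_9 = -1·81 + 1·-42 + -1·22 + 1·-10 = -155
  a_10 = -1·-155 + 1·81 + -1·-42 + 1·22 = 300

-1,1,-1,1 ; 300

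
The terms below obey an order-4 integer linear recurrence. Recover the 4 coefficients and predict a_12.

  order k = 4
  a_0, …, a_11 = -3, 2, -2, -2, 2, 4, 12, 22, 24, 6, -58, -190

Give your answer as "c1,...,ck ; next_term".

  a_4 = 2·-2 + -1·-2 + -1·2 + -2·-3 = 2
  a_5 = 2·2 + -1·-2 + -1·-2 + -2·2 = 4
  a_6 = 2·4 + -1·2 + -1·-2 + -2·-2 = 12
  a_7 = 2·12 + -1·4 + -1·2 + -2·-2 = 22
  a_8 = 2·22 + -1·12 + -1·4 + -2·2 = 24
  a_9 = 2·24 + -1·22 + -1·12 + -2·4 = 6
  a_10 = 2·6 + -1·24 + -1·22 + -2·12 = -58
  a_11 = 2·-58 + -1·6 + -1·24 + -2·22 = -190
  a_12 = 2·-190 + -1·-58 + -1·6 + -2·24 = -376

2,-1,-1,-2 ; -376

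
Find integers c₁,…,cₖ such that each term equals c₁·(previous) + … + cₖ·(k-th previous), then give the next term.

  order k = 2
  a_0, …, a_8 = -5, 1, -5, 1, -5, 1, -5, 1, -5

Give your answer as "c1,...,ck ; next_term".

  a_2 = 0·1 + 1·-5 = -5
  a_3 = 0·-5 + 1·1 = 1
  a_4 = 0·1 + 1·-5 = -5
  a_5 = 0·-5 + 1·1 = 1
  a_6 = 0·1 + 1·-5 = -5
  a_7 = 0·-5 + 1·1 = 1
  a_8 = 0·1 + 1·-5 = -5
  a_9 = 0·-5 + 1·1 = 1

0,1 ; 1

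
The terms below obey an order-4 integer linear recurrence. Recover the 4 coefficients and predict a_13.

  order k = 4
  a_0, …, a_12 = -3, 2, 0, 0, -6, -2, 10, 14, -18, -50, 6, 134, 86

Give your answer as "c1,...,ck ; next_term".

  a_4 = 1·0 + -2·0 + 0·2 + 2·-3 = -6
  a_5 = 1·-6 + -2·0 + 0·0 + 2·2 = -2
  a_6 = 1·-2 + -2·-6 + 0·0 + 2·0 = 10
  a_7 = 1·10 + -2·-2 + 0·-6 + 2·0 = 14
  a_8 = 1·14 + -2·10 + 0·-2 + 2·-6 = -18
  a_9 = 1·-18 + -2·14 + 0·10 + 2·-2 = -50
  a_10 = 1·-50 + -2·-18 + 0·14 + 2·10 = 6
  a_11 = 1·6 + -2·-50 + 0·-18 + 2·14 = 134
  a_12 = 1·134 + -2·6 + 0·-50 + 2·-18 = 86
  a_13 = 1·86 + -2·134 + 0·6 + 2·-50 = -282

1,-2,0,2 ; -282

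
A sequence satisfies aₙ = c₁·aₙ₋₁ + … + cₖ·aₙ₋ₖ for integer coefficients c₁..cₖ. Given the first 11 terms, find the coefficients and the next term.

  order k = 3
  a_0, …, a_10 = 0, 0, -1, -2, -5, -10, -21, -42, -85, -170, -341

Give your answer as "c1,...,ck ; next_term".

  a_3 = 2·-1 + 1·0 + -2·0 = -2
  a_4 = 2·-2 + 1·-1 + -2·0 = -5
  a_5 = 2·-5 + 1·-2 + -2·-1 = -10
  a_6 = 2·-10 + 1·-5 + -2·-2 = -21
  a_7 = 2·-21 + 1·-10 + -2·-5 = -42
  a_8 = 2·-42 + 1·-21 + -2·-10 = -85
  a_9 = 2·-85 + 1·-42 + -2·-21 = -170
  a_10 = 2·-170 + 1·-85 + -2·-42 = -341
  a_11 = 2·-341 + 1·-170 + -2·-85 = -682

2,1,-2 ; -682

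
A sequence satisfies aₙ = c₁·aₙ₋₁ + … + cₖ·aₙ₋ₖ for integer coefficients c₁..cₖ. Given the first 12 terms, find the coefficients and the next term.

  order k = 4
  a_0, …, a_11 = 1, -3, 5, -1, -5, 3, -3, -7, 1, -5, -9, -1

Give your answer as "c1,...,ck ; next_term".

1,0,1,-1 ; -7

  a_4 = 1·-1 + 0·5 + 1·-3 + -1·1 = -5
  a_5 = 1·-5 + 0·-1 + 1·5 + -1·-3 = 3
  a_6 = 1·3 + 0·-5 + 1·-1 + -1·5 = -3
  a_7 = 1·-3 + 0·3 + 1·-5 + -1·-1 = -7
  a_8 = 1·-7 + 0·-3 + 1·3 + -1·-5 = 1
  a_9 = 1·1 + 0·-7 + 1·-3 + -1·3 = -5
  a_10 = 1·-5 + 0·1 + 1·-7 + -1·-3 = -9
  a_11 = 1·-9 + 0·-5 + 1·1 + -1·-7 = -1
  a_12 = 1·-1 + 0·-9 + 1·-5 + -1·1 = -7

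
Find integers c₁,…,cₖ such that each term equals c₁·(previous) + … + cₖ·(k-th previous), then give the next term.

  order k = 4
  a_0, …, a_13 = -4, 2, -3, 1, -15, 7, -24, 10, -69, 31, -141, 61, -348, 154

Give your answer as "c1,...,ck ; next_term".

0,1,0,3 ; -771

  a_4 = 0·1 + 1·-3 + 0·2 + 3·-4 = -15
  a_5 = 0·-15 + 1·1 + 0·-3 + 3·2 = 7
  a_6 = 0·7 + 1·-15 + 0·1 + 3·-3 = -24
  a_7 = 0·-24 + 1·7 + 0·-15 + 3·1 = 10
  a_8 = 0·10 + 1·-24 + 0·7 + 3·-15 = -69
  a_9 = 0·-69 + 1·10 + 0·-24 + 3·7 = 31
  a_10 = 0·31 + 1·-69 + 0·10 + 3·-24 = -141
  a_11 = 0·-141 + 1·31 + 0·-69 + 3·10 = 61
  a_12 = 0·61 + 1·-141 + 0·31 + 3·-69 = -348
  a_13 = 0·-348 + 1·61 + 0·-141 + 3·31 = 154
  a_14 = 0·154 + 1·-348 + 0·61 + 3·-141 = -771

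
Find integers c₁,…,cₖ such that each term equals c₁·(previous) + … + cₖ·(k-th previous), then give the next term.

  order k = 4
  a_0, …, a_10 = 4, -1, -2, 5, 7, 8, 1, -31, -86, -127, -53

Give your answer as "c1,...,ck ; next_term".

2,-2,-1,-2 ; 296

  a_4 = 2·5 + -2·-2 + -1·-1 + -2·4 = 7
  a_5 = 2·7 + -2·5 + -1·-2 + -2·-1 = 8
  a_6 = 2·8 + -2·7 + -1·5 + -2·-2 = 1
  a_7 = 2·1 + -2·8 + -1·7 + -2·5 = -31
  a_8 = 2·-31 + -2·1 + -1·8 + -2·7 = -86
  a_9 = 2·-86 + -2·-31 + -1·1 + -2·8 = -127
  a_10 = 2·-127 + -2·-86 + -1·-31 + -2·1 = -53
  a_11 = 2·-53 + -2·-127 + -1·-86 + -2·-31 = 296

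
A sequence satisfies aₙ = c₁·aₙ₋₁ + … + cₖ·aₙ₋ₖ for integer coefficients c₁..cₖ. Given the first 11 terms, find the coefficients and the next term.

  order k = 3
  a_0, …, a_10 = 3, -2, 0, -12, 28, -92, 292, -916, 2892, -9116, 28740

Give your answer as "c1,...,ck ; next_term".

-2,3,-2 ; -90612

  a_3 = -2·0 + 3·-2 + -2·3 = -12
  a_4 = -2·-12 + 3·0 + -2·-2 = 28
  a_5 = -2·28 + 3·-12 + -2·0 = -92
  a_6 = -2·-92 + 3·28 + -2·-12 = 292
  a_7 = -2·292 + 3·-92 + -2·28 = -916
  a_8 = -2·-916 + 3·292 + -2·-92 = 2892
  a_9 = -2·2892 + 3·-916 + -2·292 = -9116
  a_10 = -2·-9116 + 3·2892 + -2·-916 = 28740
  a_11 = -2·28740 + 3·-9116 + -2·2892 = -90612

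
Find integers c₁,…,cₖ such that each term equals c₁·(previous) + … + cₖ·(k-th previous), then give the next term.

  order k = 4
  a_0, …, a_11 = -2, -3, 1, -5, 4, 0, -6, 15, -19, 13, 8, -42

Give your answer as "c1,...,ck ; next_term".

-1,0,1,-1 ; 74

  a_4 = -1·-5 + 0·1 + 1·-3 + -1·-2 = 4
  a_5 = -1·4 + 0·-5 + 1·1 + -1·-3 = 0
  a_6 = -1·0 + 0·4 + 1·-5 + -1·1 = -6
  a_7 = -1·-6 + 0·0 + 1·4 + -1·-5 = 15
  a_8 = -1·15 + 0·-6 + 1·0 + -1·4 = -19
  a_9 = -1·-19 + 0·15 + 1·-6 + -1·0 = 13
  a_10 = -1·13 + 0·-19 + 1·15 + -1·-6 = 8
  a_11 = -1·8 + 0·13 + 1·-19 + -1·15 = -42
  a_12 = -1·-42 + 0·8 + 1·13 + -1·-19 = 74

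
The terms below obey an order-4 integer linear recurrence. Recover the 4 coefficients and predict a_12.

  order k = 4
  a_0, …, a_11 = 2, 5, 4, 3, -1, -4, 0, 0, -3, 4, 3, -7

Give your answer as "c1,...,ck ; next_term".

0,-1,1,-1 ; 4

  a_4 = 0·3 + -1·4 + 1·5 + -1·2 = -1
  a_5 = 0·-1 + -1·3 + 1·4 + -1·5 = -4
  a_6 = 0·-4 + -1·-1 + 1·3 + -1·4 = 0
  a_7 = 0·0 + -1·-4 + 1·-1 + -1·3 = 0
  a_8 = 0·0 + -1·0 + 1·-4 + -1·-1 = -3
  a_9 = 0·-3 + -1·0 + 1·0 + -1·-4 = 4
  a_10 = 0·4 + -1·-3 + 1·0 + -1·0 = 3
  a_11 = 0·3 + -1·4 + 1·-3 + -1·0 = -7
  a_12 = 0·-7 + -1·3 + 1·4 + -1·-3 = 4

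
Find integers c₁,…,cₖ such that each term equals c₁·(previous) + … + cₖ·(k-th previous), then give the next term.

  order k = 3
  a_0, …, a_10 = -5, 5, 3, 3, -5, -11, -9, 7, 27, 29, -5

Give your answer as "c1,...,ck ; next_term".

  a_3 = 1·3 + -1·5 + -1·-5 = 3
  a_4 = 1·3 + -1·3 + -1·5 = -5
  a_5 = 1·-5 + -1·3 + -1·3 = -11
  a_6 = 1·-11 + -1·-5 + -1·3 = -9
  a_7 = 1·-9 + -1·-11 + -1·-5 = 7
  a_8 = 1·7 + -1·-9 + -1·-11 = 27
  a_9 = 1·27 + -1·7 + -1·-9 = 29
  a_10 = 1·29 + -1·27 + -1·7 = -5
  a_11 = 1·-5 + -1·29 + -1·27 = -61

1,-1,-1 ; -61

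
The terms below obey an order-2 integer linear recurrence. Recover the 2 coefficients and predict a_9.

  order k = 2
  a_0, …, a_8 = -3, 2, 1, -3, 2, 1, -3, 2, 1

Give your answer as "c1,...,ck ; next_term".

  a_2 = -1·2 + -1·-3 = 1
  a_3 = -1·1 + -1·2 = -3
  a_4 = -1·-3 + -1·1 = 2
  a_5 = -1·2 + -1·-3 = 1
  a_6 = -1·1 + -1·2 = -3
  a_7 = -1·-3 + -1·1 = 2
  a_8 = -1·2 + -1·-3 = 1
  a_9 = -1·1 + -1·2 = -3

-1,-1 ; -3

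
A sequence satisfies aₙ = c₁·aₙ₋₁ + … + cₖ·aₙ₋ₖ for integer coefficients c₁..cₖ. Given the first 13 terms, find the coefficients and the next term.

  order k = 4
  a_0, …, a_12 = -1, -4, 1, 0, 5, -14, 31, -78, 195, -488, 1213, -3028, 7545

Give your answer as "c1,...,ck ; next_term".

  a_4 = -1·0 + 3·1 + -1·-4 + 2·-1 = 5
  a_5 = -1·5 + 3·0 + -1·1 + 2·-4 = -14
  a_6 = -1·-14 + 3·5 + -1·0 + 2·1 = 31
  a_7 = -1·31 + 3·-14 + -1·5 + 2·0 = -78
  a_8 = -1·-78 + 3·31 + -1·-14 + 2·5 = 195
  a_9 = -1·195 + 3·-78 + -1·31 + 2·-14 = -488
  a_10 = -1·-488 + 3·195 + -1·-78 + 2·31 = 1213
  a_11 = -1·1213 + 3·-488 + -1·195 + 2·-78 = -3028
  a_12 = -1·-3028 + 3·1213 + -1·-488 + 2·195 = 7545
  a_13 = -1·7545 + 3·-3028 + -1·1213 + 2·-488 = -18818

-1,3,-1,2 ; -18818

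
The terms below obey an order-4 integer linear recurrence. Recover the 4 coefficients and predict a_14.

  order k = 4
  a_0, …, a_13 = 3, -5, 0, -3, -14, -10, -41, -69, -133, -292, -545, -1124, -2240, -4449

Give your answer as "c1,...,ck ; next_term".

1,2,1,-2 ; -8963

  a_4 = 1·-3 + 2·0 + 1·-5 + -2·3 = -14
  a_5 = 1·-14 + 2·-3 + 1·0 + -2·-5 = -10
  a_6 = 1·-10 + 2·-14 + 1·-3 + -2·0 = -41
  a_7 = 1·-41 + 2·-10 + 1·-14 + -2·-3 = -69
  a_8 = 1·-69 + 2·-41 + 1·-10 + -2·-14 = -133
  a_9 = 1·-133 + 2·-69 + 1·-41 + -2·-10 = -292
  a_10 = 1·-292 + 2·-133 + 1·-69 + -2·-41 = -545
  a_11 = 1·-545 + 2·-292 + 1·-133 + -2·-69 = -1124
  a_12 = 1·-1124 + 2·-545 + 1·-292 + -2·-133 = -2240
  a_13 = 1·-2240 + 2·-1124 + 1·-545 + -2·-292 = -4449
  a_14 = 1·-4449 + 2·-2240 + 1·-1124 + -2·-545 = -8963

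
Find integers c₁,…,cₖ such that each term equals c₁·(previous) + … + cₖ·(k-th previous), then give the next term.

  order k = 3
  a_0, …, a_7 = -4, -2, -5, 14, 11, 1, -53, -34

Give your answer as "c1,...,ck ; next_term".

  a_3 = 0·-5 + -1·-2 + -3·-4 = 14
  a_4 = 0·14 + -1·-5 + -3·-2 = 11
  a_5 = 0·11 + -1·14 + -3·-5 = 1
  a_6 = 0·1 + -1·11 + -3·14 = -53
  a_7 = 0·-53 + -1·1 + -3·11 = -34
  a_8 = 0·-34 + -1·-53 + -3·1 = 50

0,-1,-3 ; 50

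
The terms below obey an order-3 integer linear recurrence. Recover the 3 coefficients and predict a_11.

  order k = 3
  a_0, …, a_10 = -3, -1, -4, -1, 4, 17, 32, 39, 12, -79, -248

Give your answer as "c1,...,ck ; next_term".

  a_3 = 2·-4 + -1·-1 + -2·-3 = -1
  a_4 = 2·-1 + -1·-4 + -2·-1 = 4
  a_5 = 2·4 + -1·-1 + -2·-4 = 17
  a_6 = 2·17 + -1·4 + -2·-1 = 32
  a_7 = 2·32 + -1·17 + -2·4 = 39
  a_8 = 2·39 + -1·32 + -2·17 = 12
  a_9 = 2·12 + -1·39 + -2·32 = -79
  a_10 = 2·-79 + -1·12 + -2·39 = -248
  a_11 = 2·-248 + -1·-79 + -2·12 = -441

2,-1,-2 ; -441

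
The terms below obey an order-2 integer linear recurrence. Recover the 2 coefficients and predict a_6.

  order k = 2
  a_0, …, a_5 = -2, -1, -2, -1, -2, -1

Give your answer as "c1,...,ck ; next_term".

  a_2 = 0·-1 + 1·-2 = -2
  a_3 = 0·-2 + 1·-1 = -1
  a_4 = 0·-1 + 1·-2 = -2
  a_5 = 0·-2 + 1·-1 = -1
  a_6 = 0·-1 + 1·-2 = -2

0,1 ; -2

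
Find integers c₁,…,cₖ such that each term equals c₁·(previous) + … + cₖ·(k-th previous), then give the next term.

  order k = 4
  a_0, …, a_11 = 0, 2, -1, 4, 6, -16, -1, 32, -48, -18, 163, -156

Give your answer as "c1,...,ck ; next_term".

0,-2,2,-3 ; -218

  a_4 = 0·4 + -2·-1 + 2·2 + -3·0 = 6
  a_5 = 0·6 + -2·4 + 2·-1 + -3·2 = -16
  a_6 = 0·-16 + -2·6 + 2·4 + -3·-1 = -1
  a_7 = 0·-1 + -2·-16 + 2·6 + -3·4 = 32
  a_8 = 0·32 + -2·-1 + 2·-16 + -3·6 = -48
  a_9 = 0·-48 + -2·32 + 2·-1 + -3·-16 = -18
  a_10 = 0·-18 + -2·-48 + 2·32 + -3·-1 = 163
  a_11 = 0·163 + -2·-18 + 2·-48 + -3·32 = -156
  a_12 = 0·-156 + -2·163 + 2·-18 + -3·-48 = -218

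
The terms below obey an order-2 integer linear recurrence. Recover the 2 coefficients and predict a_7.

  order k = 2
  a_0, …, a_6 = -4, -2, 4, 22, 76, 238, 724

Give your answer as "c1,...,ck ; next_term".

4,-3 ; 2182

  a_2 = 4·-2 + -3·-4 = 4
  a_3 = 4·4 + -3·-2 = 22
  a_4 = 4·22 + -3·4 = 76
  a_5 = 4·76 + -3·22 = 238
  a_6 = 4·238 + -3·76 = 724
  a_7 = 4·724 + -3·238 = 2182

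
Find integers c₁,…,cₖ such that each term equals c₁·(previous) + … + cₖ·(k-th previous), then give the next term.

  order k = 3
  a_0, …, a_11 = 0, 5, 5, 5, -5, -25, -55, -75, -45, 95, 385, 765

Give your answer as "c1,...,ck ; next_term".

  a_3 = 2·5 + -1·5 + -2·0 = 5
  a_4 = 2·5 + -1·5 + -2·5 = -5
  a_5 = 2·-5 + -1·5 + -2·5 = -25
  a_6 = 2·-25 + -1·-5 + -2·5 = -55
  a_7 = 2·-55 + -1·-25 + -2·-5 = -75
  a_8 = 2·-75 + -1·-55 + -2·-25 = -45
  a_9 = 2·-45 + -1·-75 + -2·-55 = 95
  a_10 = 2·95 + -1·-45 + -2·-75 = 385
  a_11 = 2·385 + -1·95 + -2·-45 = 765
  a_12 = 2·765 + -1·385 + -2·95 = 955

2,-1,-2 ; 955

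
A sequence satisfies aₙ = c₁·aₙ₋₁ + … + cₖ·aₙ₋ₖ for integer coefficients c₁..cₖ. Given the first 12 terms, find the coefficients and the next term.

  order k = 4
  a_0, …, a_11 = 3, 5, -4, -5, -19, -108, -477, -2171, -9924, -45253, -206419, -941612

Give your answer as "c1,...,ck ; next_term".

4,2,3,-2 ; -4295197

  a_4 = 4·-5 + 2·-4 + 3·5 + -2·3 = -19
  a_5 = 4·-19 + 2·-5 + 3·-4 + -2·5 = -108
  a_6 = 4·-108 + 2·-19 + 3·-5 + -2·-4 = -477
  a_7 = 4·-477 + 2·-108 + 3·-19 + -2·-5 = -2171
  a_8 = 4·-2171 + 2·-477 + 3·-108 + -2·-19 = -9924
  a_9 = 4·-9924 + 2·-2171 + 3·-477 + -2·-108 = -45253
  a_10 = 4·-45253 + 2·-9924 + 3·-2171 + -2·-477 = -206419
  a_11 = 4·-206419 + 2·-45253 + 3·-9924 + -2·-2171 = -941612
  a_12 = 4·-941612 + 2·-206419 + 3·-45253 + -2·-9924 = -4295197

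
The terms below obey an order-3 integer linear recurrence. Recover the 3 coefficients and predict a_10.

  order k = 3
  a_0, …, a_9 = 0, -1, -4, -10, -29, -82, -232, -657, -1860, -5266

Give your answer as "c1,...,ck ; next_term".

2,2,1 ; -14909

  a_3 = 2·-4 + 2·-1 + 1·0 = -10
  a_4 = 2·-10 + 2·-4 + 1·-1 = -29
  a_5 = 2·-29 + 2·-10 + 1·-4 = -82
  a_6 = 2·-82 + 2·-29 + 1·-10 = -232
  a_7 = 2·-232 + 2·-82 + 1·-29 = -657
  a_8 = 2·-657 + 2·-232 + 1·-82 = -1860
  a_9 = 2·-1860 + 2·-657 + 1·-232 = -5266
  a_10 = 2·-5266 + 2·-1860 + 1·-657 = -14909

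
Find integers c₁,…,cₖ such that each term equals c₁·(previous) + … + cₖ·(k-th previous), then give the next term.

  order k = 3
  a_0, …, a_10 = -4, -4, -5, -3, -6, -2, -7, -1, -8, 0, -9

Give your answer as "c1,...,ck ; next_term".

-1,1,1 ; 1

  a_3 = -1·-5 + 1·-4 + 1·-4 = -3
  a_4 = -1·-3 + 1·-5 + 1·-4 = -6
  a_5 = -1·-6 + 1·-3 + 1·-5 = -2
  a_6 = -1·-2 + 1·-6 + 1·-3 = -7
  a_7 = -1·-7 + 1·-2 + 1·-6 = -1
  a_8 = -1·-1 + 1·-7 + 1·-2 = -8
  a_9 = -1·-8 + 1·-1 + 1·-7 = 0
  a_10 = -1·0 + 1·-8 + 1·-1 = -9
  a_11 = -1·-9 + 1·0 + 1·-8 = 1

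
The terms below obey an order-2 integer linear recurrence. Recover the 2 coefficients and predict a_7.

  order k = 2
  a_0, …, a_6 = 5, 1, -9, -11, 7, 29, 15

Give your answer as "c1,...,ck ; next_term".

1,-2 ; -43

  a_2 = 1·1 + -2·5 = -9
  a_3 = 1·-9 + -2·1 = -11
  a_4 = 1·-11 + -2·-9 = 7
  a_5 = 1·7 + -2·-11 = 29
  a_6 = 1·29 + -2·7 = 15
  a_7 = 1·15 + -2·29 = -43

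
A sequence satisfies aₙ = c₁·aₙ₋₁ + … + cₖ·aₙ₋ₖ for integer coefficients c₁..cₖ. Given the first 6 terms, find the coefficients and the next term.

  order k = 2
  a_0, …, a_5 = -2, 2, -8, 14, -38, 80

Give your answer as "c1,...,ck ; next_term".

  a_2 = -1·2 + 3·-2 = -8
  a_3 = -1·-8 + 3·2 = 14
  a_4 = -1·14 + 3·-8 = -38
  a_5 = -1·-38 + 3·14 = 80
  a_6 = -1·80 + 3·-38 = -194

-1,3 ; -194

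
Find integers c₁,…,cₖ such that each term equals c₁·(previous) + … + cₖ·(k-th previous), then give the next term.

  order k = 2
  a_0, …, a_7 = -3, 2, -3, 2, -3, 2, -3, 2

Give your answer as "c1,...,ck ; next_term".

  a_2 = 0·2 + 1·-3 = -3
  a_3 = 0·-3 + 1·2 = 2
  a_4 = 0·2 + 1·-3 = -3
  a_5 = 0·-3 + 1·2 = 2
  a_6 = 0·2 + 1·-3 = -3
  a_7 = 0·-3 + 1·2 = 2
  a_8 = 0·2 + 1·-3 = -3

0,1 ; -3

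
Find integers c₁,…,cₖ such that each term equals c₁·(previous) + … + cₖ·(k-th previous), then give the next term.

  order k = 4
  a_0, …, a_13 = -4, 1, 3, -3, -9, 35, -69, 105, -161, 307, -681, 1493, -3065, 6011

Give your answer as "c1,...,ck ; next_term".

-3,-3,-1,2 ; -11693

  a_4 = -3·-3 + -3·3 + -1·1 + 2·-4 = -9
  a_5 = -3·-9 + -3·-3 + -1·3 + 2·1 = 35
  a_6 = -3·35 + -3·-9 + -1·-3 + 2·3 = -69
  a_7 = -3·-69 + -3·35 + -1·-9 + 2·-3 = 105
  a_8 = -3·105 + -3·-69 + -1·35 + 2·-9 = -161
  a_9 = -3·-161 + -3·105 + -1·-69 + 2·35 = 307
  a_10 = -3·307 + -3·-161 + -1·105 + 2·-69 = -681
  a_11 = -3·-681 + -3·307 + -1·-161 + 2·105 = 1493
  a_12 = -3·1493 + -3·-681 + -1·307 + 2·-161 = -3065
  a_13 = -3·-3065 + -3·1493 + -1·-681 + 2·307 = 6011
  a_14 = -3·6011 + -3·-3065 + -1·1493 + 2·-681 = -11693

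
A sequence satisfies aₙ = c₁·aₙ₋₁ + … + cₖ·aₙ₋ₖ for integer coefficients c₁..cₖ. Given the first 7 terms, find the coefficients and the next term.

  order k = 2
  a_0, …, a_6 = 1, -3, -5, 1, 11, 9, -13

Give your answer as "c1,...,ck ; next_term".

1,-2 ; -31

  a_2 = 1·-3 + -2·1 = -5
  a_3 = 1·-5 + -2·-3 = 1
  a_4 = 1·1 + -2·-5 = 11
  a_5 = 1·11 + -2·1 = 9
  a_6 = 1·9 + -2·11 = -13
  a_7 = 1·-13 + -2·9 = -31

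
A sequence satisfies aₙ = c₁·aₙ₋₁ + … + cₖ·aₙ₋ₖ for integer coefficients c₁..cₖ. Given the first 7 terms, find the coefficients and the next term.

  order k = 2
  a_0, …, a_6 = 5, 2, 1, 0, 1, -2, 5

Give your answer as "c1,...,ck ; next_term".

-2,1 ; -12

  a_2 = -2·2 + 1·5 = 1
  a_3 = -2·1 + 1·2 = 0
  a_4 = -2·0 + 1·1 = 1
  a_5 = -2·1 + 1·0 = -2
  a_6 = -2·-2 + 1·1 = 5
  a_7 = -2·5 + 1·-2 = -12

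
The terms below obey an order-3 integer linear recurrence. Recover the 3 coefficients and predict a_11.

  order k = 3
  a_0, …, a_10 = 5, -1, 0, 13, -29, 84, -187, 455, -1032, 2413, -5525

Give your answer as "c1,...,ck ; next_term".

  a_3 = -2·0 + 2·-1 + 3·5 = 13
  a_4 = -2·13 + 2·0 + 3·-1 = -29
  a_5 = -2·-29 + 2·13 + 3·0 = 84
  a_6 = -2·84 + 2·-29 + 3·13 = -187
  a_7 = -2·-187 + 2·84 + 3·-29 = 455
  a_8 = -2·455 + 2·-187 + 3·84 = -1032
  a_9 = -2·-1032 + 2·455 + 3·-187 = 2413
  a_10 = -2·2413 + 2·-1032 + 3·455 = -5525
  a_11 = -2·-5525 + 2·2413 + 3·-1032 = 12780

-2,2,3 ; 12780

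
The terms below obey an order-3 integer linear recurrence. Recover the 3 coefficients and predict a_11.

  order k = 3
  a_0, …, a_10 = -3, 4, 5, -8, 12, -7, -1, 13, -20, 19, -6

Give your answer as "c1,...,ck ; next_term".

-1,0,1 ; -14

  a_3 = -1·5 + 0·4 + 1·-3 = -8
  a_4 = -1·-8 + 0·5 + 1·4 = 12
  a_5 = -1·12 + 0·-8 + 1·5 = -7
  a_6 = -1·-7 + 0·12 + 1·-8 = -1
  a_7 = -1·-1 + 0·-7 + 1·12 = 13
  a_8 = -1·13 + 0·-1 + 1·-7 = -20
  a_9 = -1·-20 + 0·13 + 1·-1 = 19
  a_10 = -1·19 + 0·-20 + 1·13 = -6
  a_11 = -1·-6 + 0·19 + 1·-20 = -14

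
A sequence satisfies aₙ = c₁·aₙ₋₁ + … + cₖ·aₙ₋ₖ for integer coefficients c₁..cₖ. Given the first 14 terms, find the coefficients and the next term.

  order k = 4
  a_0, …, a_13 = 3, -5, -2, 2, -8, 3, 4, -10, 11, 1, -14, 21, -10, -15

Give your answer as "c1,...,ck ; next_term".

  a_4 = 0·2 + 0·-2 + 1·-5 + -1·3 = -8
  a_5 = 0·-8 + 0·2 + 1·-2 + -1·-5 = 3
  a_6 = 0·3 + 0·-8 + 1·2 + -1·-2 = 4
  a_7 = 0·4 + 0·3 + 1·-8 + -1·2 = -10
  a_8 = 0·-10 + 0·4 + 1·3 + -1·-8 = 11
  a_9 = 0·11 + 0·-10 + 1·4 + -1·3 = 1
  a_10 = 0·1 + 0·11 + 1·-10 + -1·4 = -14
  a_11 = 0·-14 + 0·1 + 1·11 + -1·-10 = 21
  a_12 = 0·21 + 0·-14 + 1·1 + -1·11 = -10
  a_13 = 0·-10 + 0·21 + 1·-14 + -1·1 = -15
  a_14 = 0·-15 + 0·-10 + 1·21 + -1·-14 = 35

0,0,1,-1 ; 35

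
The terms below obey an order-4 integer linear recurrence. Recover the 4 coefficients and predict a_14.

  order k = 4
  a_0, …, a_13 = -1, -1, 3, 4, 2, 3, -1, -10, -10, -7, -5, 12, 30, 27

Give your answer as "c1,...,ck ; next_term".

  a_4 = 1·4 + -1·3 + 1·-1 + -2·-1 = 2
  a_5 = 1·2 + -1·4 + 1·3 + -2·-1 = 3
  a_6 = 1·3 + -1·2 + 1·4 + -2·3 = -1
  a_7 = 1·-1 + -1·3 + 1·2 + -2·4 = -10
  a_8 = 1·-10 + -1·-1 + 1·3 + -2·2 = -10
  a_9 = 1·-10 + -1·-10 + 1·-1 + -2·3 = -7
  a_10 = 1·-7 + -1·-10 + 1·-10 + -2·-1 = -5
  a_11 = 1·-5 + -1·-7 + 1·-10 + -2·-10 = 12
  a_12 = 1·12 + -1·-5 + 1·-7 + -2·-10 = 30
  a_13 = 1·30 + -1·12 + 1·-5 + -2·-7 = 27
  a_14 = 1·27 + -1·30 + 1·12 + -2·-5 = 19

1,-1,1,-2 ; 19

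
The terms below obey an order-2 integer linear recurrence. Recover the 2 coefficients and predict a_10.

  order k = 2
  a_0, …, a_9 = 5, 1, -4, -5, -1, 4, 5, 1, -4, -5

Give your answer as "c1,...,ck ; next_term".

1,-1 ; -1

  a_2 = 1·1 + -1·5 = -4
  a_3 = 1·-4 + -1·1 = -5
  a_4 = 1·-5 + -1·-4 = -1
  a_5 = 1·-1 + -1·-5 = 4
  a_6 = 1·4 + -1·-1 = 5
  a_7 = 1·5 + -1·4 = 1
  a_8 = 1·1 + -1·5 = -4
  a_9 = 1·-4 + -1·1 = -5
  a_10 = 1·-5 + -1·-4 = -1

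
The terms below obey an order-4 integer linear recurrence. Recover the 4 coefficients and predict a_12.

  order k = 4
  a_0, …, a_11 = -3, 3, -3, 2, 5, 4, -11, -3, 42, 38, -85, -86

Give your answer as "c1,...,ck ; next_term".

1,-2,2,3 ; 286

  a_4 = 1·2 + -2·-3 + 2·3 + 3·-3 = 5
  a_5 = 1·5 + -2·2 + 2·-3 + 3·3 = 4
  a_6 = 1·4 + -2·5 + 2·2 + 3·-3 = -11
  a_7 = 1·-11 + -2·4 + 2·5 + 3·2 = -3
  a_8 = 1·-3 + -2·-11 + 2·4 + 3·5 = 42
  a_9 = 1·42 + -2·-3 + 2·-11 + 3·4 = 38
  a_10 = 1·38 + -2·42 + 2·-3 + 3·-11 = -85
  a_11 = 1·-85 + -2·38 + 2·42 + 3·-3 = -86
  a_12 = 1·-86 + -2·-85 + 2·38 + 3·42 = 286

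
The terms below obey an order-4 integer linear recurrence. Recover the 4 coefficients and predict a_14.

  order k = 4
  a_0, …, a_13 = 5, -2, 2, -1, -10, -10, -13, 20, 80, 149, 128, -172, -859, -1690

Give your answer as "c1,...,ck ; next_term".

  a_4 = 1·-1 + 0·2 + -3·-2 + -3·5 = -10
  a_5 = 1·-10 + 0·-1 + -3·2 + -3·-2 = -10
  a_6 = 1·-10 + 0·-10 + -3·-1 + -3·2 = -13
  a_7 = 1·-13 + 0·-10 + -3·-10 + -3·-1 = 20
  a_8 = 1·20 + 0·-13 + -3·-10 + -3·-10 = 80
  a_9 = 1·80 + 0·20 + -3·-13 + -3·-10 = 149
  a_10 = 1·149 + 0·80 + -3·20 + -3·-13 = 128
  a_11 = 1·128 + 0·149 + -3·80 + -3·20 = -172
  a_12 = 1·-172 + 0·128 + -3·149 + -3·80 = -859
  a_13 = 1·-859 + 0·-172 + -3·128 + -3·149 = -1690
  a_14 = 1·-1690 + 0·-859 + -3·-172 + -3·128 = -1558

1,0,-3,-3 ; -1558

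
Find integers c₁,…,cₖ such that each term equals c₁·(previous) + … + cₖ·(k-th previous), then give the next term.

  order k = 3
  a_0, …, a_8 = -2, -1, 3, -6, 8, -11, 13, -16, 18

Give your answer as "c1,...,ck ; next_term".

-1,1,1 ; -21

  a_3 = -1·3 + 1·-1 + 1·-2 = -6
  a_4 = -1·-6 + 1·3 + 1·-1 = 8
  a_5 = -1·8 + 1·-6 + 1·3 = -11
  a_6 = -1·-11 + 1·8 + 1·-6 = 13
  a_7 = -1·13 + 1·-11 + 1·8 = -16
  a_8 = -1·-16 + 1·13 + 1·-11 = 18
  a_9 = -1·18 + 1·-16 + 1·13 = -21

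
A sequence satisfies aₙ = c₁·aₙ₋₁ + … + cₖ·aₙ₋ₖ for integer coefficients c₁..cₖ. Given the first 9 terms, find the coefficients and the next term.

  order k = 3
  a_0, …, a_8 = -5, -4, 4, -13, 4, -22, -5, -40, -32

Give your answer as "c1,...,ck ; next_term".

0,2,1 ; -85

  a_3 = 0·4 + 2·-4 + 1·-5 = -13
  a_4 = 0·-13 + 2·4 + 1·-4 = 4
  a_5 = 0·4 + 2·-13 + 1·4 = -22
  a_6 = 0·-22 + 2·4 + 1·-13 = -5
  a_7 = 0·-5 + 2·-22 + 1·4 = -40
  a_8 = 0·-40 + 2·-5 + 1·-22 = -32
  a_9 = 0·-32 + 2·-40 + 1·-5 = -85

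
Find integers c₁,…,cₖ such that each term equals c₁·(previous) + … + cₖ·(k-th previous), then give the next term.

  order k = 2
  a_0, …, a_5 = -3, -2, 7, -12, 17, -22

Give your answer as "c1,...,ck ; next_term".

  a_2 = -2·-2 + -1·-3 = 7
  a_3 = -2·7 + -1·-2 = -12
  a_4 = -2·-12 + -1·7 = 17
  a_5 = -2·17 + -1·-12 = -22
  a_6 = -2·-22 + -1·17 = 27

-2,-1 ; 27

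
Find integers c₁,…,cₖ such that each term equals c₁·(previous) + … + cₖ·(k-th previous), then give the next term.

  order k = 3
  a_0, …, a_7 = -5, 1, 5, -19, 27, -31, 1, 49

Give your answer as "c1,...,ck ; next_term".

  a_3 = -1·5 + 1·1 + 3·-5 = -19
  a_4 = -1·-19 + 1·5 + 3·1 = 27
  a_5 = -1·27 + 1·-19 + 3·5 = -31
  a_6 = -1·-31 + 1·27 + 3·-19 = 1
  a_7 = -1·1 + 1·-31 + 3·27 = 49
  a_8 = -1·49 + 1·1 + 3·-31 = -141

-1,1,3 ; -141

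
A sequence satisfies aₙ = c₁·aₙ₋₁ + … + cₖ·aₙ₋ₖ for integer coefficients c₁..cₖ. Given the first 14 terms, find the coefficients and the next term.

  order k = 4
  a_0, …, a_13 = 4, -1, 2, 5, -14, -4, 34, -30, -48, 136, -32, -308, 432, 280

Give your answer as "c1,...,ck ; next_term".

0,-2,2,-2 ; -1416

  a_4 = 0·5 + -2·2 + 2·-1 + -2·4 = -14
  a_5 = 0·-14 + -2·5 + 2·2 + -2·-1 = -4
  a_6 = 0·-4 + -2·-14 + 2·5 + -2·2 = 34
  a_7 = 0·34 + -2·-4 + 2·-14 + -2·5 = -30
  a_8 = 0·-30 + -2·34 + 2·-4 + -2·-14 = -48
  a_9 = 0·-48 + -2·-30 + 2·34 + -2·-4 = 136
  a_10 = 0·136 + -2·-48 + 2·-30 + -2·34 = -32
  a_11 = 0·-32 + -2·136 + 2·-48 + -2·-30 = -308
  a_12 = 0·-308 + -2·-32 + 2·136 + -2·-48 = 432
  a_13 = 0·432 + -2·-308 + 2·-32 + -2·136 = 280
  a_14 = 0·280 + -2·432 + 2·-308 + -2·-32 = -1416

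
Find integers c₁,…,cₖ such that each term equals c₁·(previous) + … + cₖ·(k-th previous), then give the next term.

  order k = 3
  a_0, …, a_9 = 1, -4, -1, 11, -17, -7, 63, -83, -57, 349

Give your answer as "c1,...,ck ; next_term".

-1,-2,2 ; -401

  a_3 = -1·-1 + -2·-4 + 2·1 = 11
  a_4 = -1·11 + -2·-1 + 2·-4 = -17
  a_5 = -1·-17 + -2·11 + 2·-1 = -7
  a_6 = -1·-7 + -2·-17 + 2·11 = 63
  a_7 = -1·63 + -2·-7 + 2·-17 = -83
  a_8 = -1·-83 + -2·63 + 2·-7 = -57
  a_9 = -1·-57 + -2·-83 + 2·63 = 349
  a_10 = -1·349 + -2·-57 + 2·-83 = -401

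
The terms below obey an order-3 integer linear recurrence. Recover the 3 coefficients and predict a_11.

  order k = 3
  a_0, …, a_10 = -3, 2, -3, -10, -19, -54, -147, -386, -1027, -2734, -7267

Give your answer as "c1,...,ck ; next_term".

  a_3 = 2·-3 + 1·2 + 2·-3 = -10
  a_4 = 2·-10 + 1·-3 + 2·2 = -19
  a_5 = 2·-19 + 1·-10 + 2·-3 = -54
  a_6 = 2·-54 + 1·-19 + 2·-10 = -147
  a_7 = 2·-147 + 1·-54 + 2·-19 = -386
  a_8 = 2·-386 + 1·-147 + 2·-54 = -1027
  a_9 = 2·-1027 + 1·-386 + 2·-147 = -2734
  a_10 = 2·-2734 + 1·-1027 + 2·-386 = -7267
  a_11 = 2·-7267 + 1·-2734 + 2·-1027 = -19322

2,1,2 ; -19322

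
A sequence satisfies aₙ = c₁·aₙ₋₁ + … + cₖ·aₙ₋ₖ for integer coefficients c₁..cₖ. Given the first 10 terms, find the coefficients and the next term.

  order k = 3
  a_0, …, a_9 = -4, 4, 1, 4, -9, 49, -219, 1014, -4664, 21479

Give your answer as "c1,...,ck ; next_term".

  a_3 = -4·1 + 3·4 + 1·-4 = 4
  a_4 = -4·4 + 3·1 + 1·4 = -9
  a_5 = -4·-9 + 3·4 + 1·1 = 49
  a_6 = -4·49 + 3·-9 + 1·4 = -219
  a_7 = -4·-219 + 3·49 + 1·-9 = 1014
  a_8 = -4·1014 + 3·-219 + 1·49 = -4664
  a_9 = -4·-4664 + 3·1014 + 1·-219 = 21479
  a_10 = -4·21479 + 3·-4664 + 1·1014 = -98894

-4,3,1 ; -98894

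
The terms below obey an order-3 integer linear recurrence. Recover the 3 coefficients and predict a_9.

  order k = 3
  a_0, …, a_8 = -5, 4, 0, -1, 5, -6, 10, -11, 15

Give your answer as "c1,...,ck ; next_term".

  a_3 = -1·0 + 1·4 + 1·-5 = -1
  a_4 = -1·-1 + 1·0 + 1·4 = 5
  a_5 = -1·5 + 1·-1 + 1·0 = -6
  a_6 = -1·-6 + 1·5 + 1·-1 = 10
  a_7 = -1·10 + 1·-6 + 1·5 = -11
  a_8 = -1·-11 + 1·10 + 1·-6 = 15
  a_9 = -1·15 + 1·-11 + 1·10 = -16

-1,1,1 ; -16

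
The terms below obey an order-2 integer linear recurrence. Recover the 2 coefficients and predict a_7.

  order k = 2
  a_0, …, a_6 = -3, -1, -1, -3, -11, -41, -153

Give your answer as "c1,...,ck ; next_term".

  a_2 = 4·-1 + -1·-3 = -1
  a_3 = 4·-1 + -1·-1 = -3
  a_4 = 4·-3 + -1·-1 = -11
  a_5 = 4·-11 + -1·-3 = -41
  a_6 = 4·-41 + -1·-11 = -153
  a_7 = 4·-153 + -1·-41 = -571

4,-1 ; -571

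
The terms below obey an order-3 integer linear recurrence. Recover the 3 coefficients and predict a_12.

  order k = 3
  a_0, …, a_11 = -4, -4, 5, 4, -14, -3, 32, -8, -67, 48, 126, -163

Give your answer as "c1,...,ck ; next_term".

0,-2,1 ; -204

  a_3 = 0·5 + -2·-4 + 1·-4 = 4
  a_4 = 0·4 + -2·5 + 1·-4 = -14
  a_5 = 0·-14 + -2·4 + 1·5 = -3
  a_6 = 0·-3 + -2·-14 + 1·4 = 32
  a_7 = 0·32 + -2·-3 + 1·-14 = -8
  a_8 = 0·-8 + -2·32 + 1·-3 = -67
  a_9 = 0·-67 + -2·-8 + 1·32 = 48
  a_10 = 0·48 + -2·-67 + 1·-8 = 126
  a_11 = 0·126 + -2·48 + 1·-67 = -163
  a_12 = 0·-163 + -2·126 + 1·48 = -204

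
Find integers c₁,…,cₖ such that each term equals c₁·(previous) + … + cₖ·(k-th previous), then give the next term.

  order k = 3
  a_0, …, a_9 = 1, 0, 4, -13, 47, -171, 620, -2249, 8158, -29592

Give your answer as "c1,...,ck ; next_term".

  a_3 = -3·4 + 2·0 + -1·1 = -13
  a_4 = -3·-13 + 2·4 + -1·0 = 47
  a_5 = -3·47 + 2·-13 + -1·4 = -171
  a_6 = -3·-171 + 2·47 + -1·-13 = 620
  a_7 = -3·620 + 2·-171 + -1·47 = -2249
  a_8 = -3·-2249 + 2·620 + -1·-171 = 8158
  a_9 = -3·8158 + 2·-2249 + -1·620 = -29592
  a_10 = -3·-29592 + 2·8158 + -1·-2249 = 107341

-3,2,-1 ; 107341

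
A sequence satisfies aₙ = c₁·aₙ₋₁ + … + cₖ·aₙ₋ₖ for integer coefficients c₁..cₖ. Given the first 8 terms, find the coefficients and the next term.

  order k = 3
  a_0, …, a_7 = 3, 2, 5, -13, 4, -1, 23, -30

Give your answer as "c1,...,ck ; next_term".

  a_3 = -1·5 + -1·2 + -2·3 = -13
  a_4 = -1·-13 + -1·5 + -2·2 = 4
  a_5 = -1·4 + -1·-13 + -2·5 = -1
  a_6 = -1·-1 + -1·4 + -2·-13 = 23
  a_7 = -1·23 + -1·-1 + -2·4 = -30
  a_8 = -1·-30 + -1·23 + -2·-1 = 9

-1,-1,-2 ; 9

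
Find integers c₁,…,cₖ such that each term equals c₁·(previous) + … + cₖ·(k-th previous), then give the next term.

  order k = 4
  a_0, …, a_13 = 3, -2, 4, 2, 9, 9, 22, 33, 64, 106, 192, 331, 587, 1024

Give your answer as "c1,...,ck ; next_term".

  a_4 = 1·2 + 1·4 + 0·-2 + 1·3 = 9
  a_5 = 1·9 + 1·2 + 0·4 + 1·-2 = 9
  a_6 = 1·9 + 1·9 + 0·2 + 1·4 = 22
  a_7 = 1·22 + 1·9 + 0·9 + 1·2 = 33
  a_8 = 1·33 + 1·22 + 0·9 + 1·9 = 64
  a_9 = 1·64 + 1·33 + 0·22 + 1·9 = 106
  a_10 = 1·106 + 1·64 + 0·33 + 1·22 = 192
  a_11 = 1·192 + 1·106 + 0·64 + 1·33 = 331
  a_12 = 1·331 + 1·192 + 0·106 + 1·64 = 587
  a_13 = 1·587 + 1·331 + 0·192 + 1·106 = 1024
  a_14 = 1·1024 + 1·587 + 0·331 + 1·192 = 1803

1,1,0,1 ; 1803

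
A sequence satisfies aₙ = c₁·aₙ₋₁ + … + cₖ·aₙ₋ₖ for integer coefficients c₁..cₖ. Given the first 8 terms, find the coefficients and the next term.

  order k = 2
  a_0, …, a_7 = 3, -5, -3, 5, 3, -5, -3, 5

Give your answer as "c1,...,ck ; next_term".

  a_2 = 0·-5 + -1·3 = -3
  a_3 = 0·-3 + -1·-5 = 5
  a_4 = 0·5 + -1·-3 = 3
  a_5 = 0·3 + -1·5 = -5
  a_6 = 0·-5 + -1·3 = -3
  a_7 = 0·-3 + -1·-5 = 5
  a_8 = 0·5 + -1·-3 = 3

0,-1 ; 3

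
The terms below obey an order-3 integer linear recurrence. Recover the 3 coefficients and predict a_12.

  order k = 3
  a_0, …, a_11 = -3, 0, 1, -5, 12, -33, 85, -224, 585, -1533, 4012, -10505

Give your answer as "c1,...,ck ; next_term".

-2,2,1 ; 27501

  a_3 = -2·1 + 2·0 + 1·-3 = -5
  a_4 = -2·-5 + 2·1 + 1·0 = 12
  a_5 = -2·12 + 2·-5 + 1·1 = -33
  a_6 = -2·-33 + 2·12 + 1·-5 = 85
  a_7 = -2·85 + 2·-33 + 1·12 = -224
  a_8 = -2·-224 + 2·85 + 1·-33 = 585
  a_9 = -2·585 + 2·-224 + 1·85 = -1533
  a_10 = -2·-1533 + 2·585 + 1·-224 = 4012
  a_11 = -2·4012 + 2·-1533 + 1·585 = -10505
  a_12 = -2·-10505 + 2·4012 + 1·-1533 = 27501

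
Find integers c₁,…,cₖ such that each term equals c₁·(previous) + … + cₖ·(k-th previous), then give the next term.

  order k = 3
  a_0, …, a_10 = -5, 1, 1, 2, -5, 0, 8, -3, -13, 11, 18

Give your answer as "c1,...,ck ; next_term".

-1,-2,-1 ; -27

  a_3 = -1·1 + -2·1 + -1·-5 = 2
  a_4 = -1·2 + -2·1 + -1·1 = -5
  a_5 = -1·-5 + -2·2 + -1·1 = 0
  a_6 = -1·0 + -2·-5 + -1·2 = 8
  a_7 = -1·8 + -2·0 + -1·-5 = -3
  a_8 = -1·-3 + -2·8 + -1·0 = -13
  a_9 = -1·-13 + -2·-3 + -1·8 = 11
  a_10 = -1·11 + -2·-13 + -1·-3 = 18
  a_11 = -1·18 + -2·11 + -1·-13 = -27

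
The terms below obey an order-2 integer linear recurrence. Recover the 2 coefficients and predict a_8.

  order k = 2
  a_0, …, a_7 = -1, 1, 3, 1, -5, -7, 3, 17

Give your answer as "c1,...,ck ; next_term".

1,-2 ; 11

  a_2 = 1·1 + -2·-1 = 3
  a_3 = 1·3 + -2·1 = 1
  a_4 = 1·1 + -2·3 = -5
  a_5 = 1·-5 + -2·1 = -7
  a_6 = 1·-7 + -2·-5 = 3
  a_7 = 1·3 + -2·-7 = 17
  a_8 = 1·17 + -2·3 = 11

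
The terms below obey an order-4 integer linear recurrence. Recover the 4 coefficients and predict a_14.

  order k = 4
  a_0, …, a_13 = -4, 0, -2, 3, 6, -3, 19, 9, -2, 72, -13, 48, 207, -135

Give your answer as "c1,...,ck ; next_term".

0,1,3,-2 ; 377

  a_4 = 0·3 + 1·-2 + 3·0 + -2·-4 = 6
  a_5 = 0·6 + 1·3 + 3·-2 + -2·0 = -3
  a_6 = 0·-3 + 1·6 + 3·3 + -2·-2 = 19
  a_7 = 0·19 + 1·-3 + 3·6 + -2·3 = 9
  a_8 = 0·9 + 1·19 + 3·-3 + -2·6 = -2
  a_9 = 0·-2 + 1·9 + 3·19 + -2·-3 = 72
  a_10 = 0·72 + 1·-2 + 3·9 + -2·19 = -13
  a_11 = 0·-13 + 1·72 + 3·-2 + -2·9 = 48
  a_12 = 0·48 + 1·-13 + 3·72 + -2·-2 = 207
  a_13 = 0·207 + 1·48 + 3·-13 + -2·72 = -135
  a_14 = 0·-135 + 1·207 + 3·48 + -2·-13 = 377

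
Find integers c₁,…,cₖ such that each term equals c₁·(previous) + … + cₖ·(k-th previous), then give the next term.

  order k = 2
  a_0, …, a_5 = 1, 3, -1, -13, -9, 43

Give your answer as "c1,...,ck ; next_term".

1,-4 ; 79

  a_2 = 1·3 + -4·1 = -1
  a_3 = 1·-1 + -4·3 = -13
  a_4 = 1·-13 + -4·-1 = -9
  a_5 = 1·-9 + -4·-13 = 43
  a_6 = 1·43 + -4·-9 = 79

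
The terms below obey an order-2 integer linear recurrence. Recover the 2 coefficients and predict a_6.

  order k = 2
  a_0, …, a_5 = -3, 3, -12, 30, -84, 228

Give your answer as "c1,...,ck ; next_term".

  a_2 = -2·3 + 2·-3 = -12
  a_3 = -2·-12 + 2·3 = 30
  a_4 = -2·30 + 2·-12 = -84
  a_5 = -2·-84 + 2·30 = 228
  a_6 = -2·228 + 2·-84 = -624

-2,2 ; -624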